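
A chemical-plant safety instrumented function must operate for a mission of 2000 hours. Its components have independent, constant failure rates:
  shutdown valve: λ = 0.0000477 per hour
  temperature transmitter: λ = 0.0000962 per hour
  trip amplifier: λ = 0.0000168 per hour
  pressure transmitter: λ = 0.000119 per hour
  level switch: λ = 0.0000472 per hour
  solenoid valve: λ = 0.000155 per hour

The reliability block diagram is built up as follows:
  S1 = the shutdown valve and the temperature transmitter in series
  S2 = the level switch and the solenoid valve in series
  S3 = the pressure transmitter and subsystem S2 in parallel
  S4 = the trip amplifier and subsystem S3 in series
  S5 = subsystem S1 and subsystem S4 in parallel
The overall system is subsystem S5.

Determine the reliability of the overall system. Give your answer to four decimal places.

0.9747

R(shutdown valve) = exp(−0.0000477 × 2000) = 0.909009
R(temperature transmitter) = exp(−0.0000962 × 2000) = 0.824977
R(trip amplifier) = exp(−0.0000168 × 2000) = 0.966958
R(pressure transmitter) = exp(−0.000119 × 2000) = 0.788203
R(level switch) = exp(−0.0000472 × 2000) = 0.909919
R(solenoid valve) = exp(−0.000155 × 2000) = 0.733447
Series (shutdown valve and temperature transmitter): 0.909009 × 0.824977 = 0.749912
Series (level switch and solenoid valve): 0.909919 × 0.733447 = 0.667377
Parallel (pressure transmitter and [0.667377]): 1 − (1 − 0.788203)(1 − 0.667377) = 0.929551
Series (trip amplifier and [0.929551]): 0.966958 × 0.929551 = 0.898837
Parallel ([0.749912] and [0.898837]): 1 − (1 − 0.749912)(1 − 0.898837) = 0.9747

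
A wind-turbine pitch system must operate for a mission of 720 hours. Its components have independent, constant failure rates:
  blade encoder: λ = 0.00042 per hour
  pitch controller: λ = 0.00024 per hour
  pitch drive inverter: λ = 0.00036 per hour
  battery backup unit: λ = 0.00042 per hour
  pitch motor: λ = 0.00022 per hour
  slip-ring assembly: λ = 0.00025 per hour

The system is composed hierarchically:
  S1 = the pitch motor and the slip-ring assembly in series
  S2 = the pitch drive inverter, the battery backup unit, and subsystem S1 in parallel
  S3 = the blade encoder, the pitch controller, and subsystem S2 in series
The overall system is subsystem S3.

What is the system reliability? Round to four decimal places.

0.6111

R(blade encoder) = exp(−0.00042 × 720) = 0.739042
R(pitch controller) = exp(−0.00024 × 720) = 0.841306
R(pitch drive inverter) = exp(−0.00036 × 720) = 0.771669
R(battery backup unit) = exp(−0.00042 × 720) = 0.739042
R(pitch motor) = exp(−0.00022 × 720) = 0.853508
R(slip-ring assembly) = exp(−0.00025 × 720) = 0.835270
Series (pitch motor and slip-ring assembly): 0.853508 × 0.835270 = 0.712910
Parallel (pitch drive inverter, battery backup unit, and [0.712910]): 1 − (1 − 0.771669)(1 − 0.739042)(1 − 0.712910) = 0.982894
Series (blade encoder, pitch controller, and [0.982894]): 0.739042 × 0.841306 × 0.982894 = 0.6111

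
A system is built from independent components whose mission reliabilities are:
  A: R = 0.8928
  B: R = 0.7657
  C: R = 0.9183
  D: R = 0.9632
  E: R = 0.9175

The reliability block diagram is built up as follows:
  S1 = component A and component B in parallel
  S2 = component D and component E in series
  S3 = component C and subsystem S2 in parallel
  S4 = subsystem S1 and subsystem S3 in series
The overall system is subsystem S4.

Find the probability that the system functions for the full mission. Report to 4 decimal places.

Parallel (A and B): 1 − (1 − 0.892800)(1 − 0.765700) = 0.974883
Series (D and E): 0.963200 × 0.917500 = 0.883736
Parallel (C and [0.883736]): 1 − (1 − 0.918300)(1 − 0.883736) = 0.990501
Series ([0.974883] and [0.990501]): 0.974883 × 0.990501 = 0.9656

0.9656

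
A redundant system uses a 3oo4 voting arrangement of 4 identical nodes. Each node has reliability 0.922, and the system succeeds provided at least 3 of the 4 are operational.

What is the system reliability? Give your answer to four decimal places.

R = Σ_{i=3}^{4} C(4,i) p^i (1−p)^{4−i} with p = 0.922
C(4,3)·0.922^3·0.078^1 = 0.244539
C(4,4)·0.922^4·0.078^0 = 0.722643
Sum = 0.9672

0.9672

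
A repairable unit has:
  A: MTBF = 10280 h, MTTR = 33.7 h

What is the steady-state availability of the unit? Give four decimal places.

0.9967

A(A) = MTBF/(MTBF+MTTR) = 10280/(10280+33.7) = 0.9967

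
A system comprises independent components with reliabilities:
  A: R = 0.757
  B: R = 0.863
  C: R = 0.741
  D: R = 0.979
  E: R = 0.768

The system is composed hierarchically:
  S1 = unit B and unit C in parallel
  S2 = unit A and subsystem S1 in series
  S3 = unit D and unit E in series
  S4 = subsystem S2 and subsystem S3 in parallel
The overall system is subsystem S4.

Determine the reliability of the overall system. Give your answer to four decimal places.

Parallel (B and C): 1 − (1 − 0.863000)(1 − 0.741000) = 0.964517
Series (A and [0.964517]): 0.757000 × 0.964517 = 0.730139
Series (D and E): 0.979000 × 0.768000 = 0.751872
Parallel ([0.730139] and [0.751872]): 1 − (1 − 0.730139)(1 − 0.751872) = 0.9330

0.9330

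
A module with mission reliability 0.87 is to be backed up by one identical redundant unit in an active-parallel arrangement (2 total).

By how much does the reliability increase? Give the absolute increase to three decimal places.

0.113

R_before = 0.87
R_after = 1 − (1 − 0.87)^2 = 0.983
ΔR = 0.983 − 0.87 = 0.113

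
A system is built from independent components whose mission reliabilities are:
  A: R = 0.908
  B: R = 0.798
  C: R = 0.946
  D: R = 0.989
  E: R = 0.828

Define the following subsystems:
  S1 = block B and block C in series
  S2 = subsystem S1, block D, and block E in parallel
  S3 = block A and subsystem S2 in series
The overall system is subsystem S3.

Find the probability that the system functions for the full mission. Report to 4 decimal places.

Series (B and C): 0.798000 × 0.946000 = 0.754908
Parallel ([0.754908], D, and E): 1 − (1 − 0.754908)(1 − 0.989000)(1 − 0.828000) = 0.999536
Series (A and [0.999536]): 0.908000 × 0.999536 = 0.9076

0.9076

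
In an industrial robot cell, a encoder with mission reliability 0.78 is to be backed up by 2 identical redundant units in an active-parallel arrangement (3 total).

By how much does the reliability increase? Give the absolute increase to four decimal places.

R_before = 0.78
R_after = 1 − (1 − 0.78)^3 = 0.9894
ΔR = 0.9894 − 0.78 = 0.2094

0.2094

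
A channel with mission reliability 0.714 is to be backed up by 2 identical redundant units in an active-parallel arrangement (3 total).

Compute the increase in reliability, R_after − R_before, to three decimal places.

0.263

R_before = 0.714
R_after = 1 − (1 − 0.714)^3 = 0.977
ΔR = 0.977 − 0.714 = 0.263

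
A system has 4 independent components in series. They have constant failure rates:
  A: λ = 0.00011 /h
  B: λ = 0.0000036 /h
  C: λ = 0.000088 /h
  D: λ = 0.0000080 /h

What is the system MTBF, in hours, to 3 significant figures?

Series of exponential components: λ_sys = Σ λ_i
λ_sys = 0.00011 + 0.0000036 + 0.000088 + 0.0000080 = 2.0960e-04 /h
MTBF = 1 / λ_sys = 4770 h

4770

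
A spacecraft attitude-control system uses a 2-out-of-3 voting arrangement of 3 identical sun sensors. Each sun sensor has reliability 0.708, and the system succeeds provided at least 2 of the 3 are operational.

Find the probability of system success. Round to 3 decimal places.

0.794

R = Σ_{i=2}^{3} C(3,i) p^i (1−p)^{3−i} with p = 0.708
C(3,2)·0.708^2·0.292^1 = 0.43911
C(3,3)·0.708^3·0.292^0 = 0.35489
Sum = 0.794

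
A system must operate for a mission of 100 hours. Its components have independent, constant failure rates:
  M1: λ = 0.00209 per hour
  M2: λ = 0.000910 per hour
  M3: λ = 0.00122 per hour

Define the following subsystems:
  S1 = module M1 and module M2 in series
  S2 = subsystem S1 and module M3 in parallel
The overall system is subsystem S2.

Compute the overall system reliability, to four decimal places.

0.9702

R(M1) = exp(−0.00209 × 100) = 0.811395
R(M2) = exp(−0.000910 × 100) = 0.913018
R(M3) = exp(−0.00122 × 100) = 0.885148
Series (M1 and M2): 0.811395 × 0.913018 = 0.740818
Parallel ([0.740818] and M3): 1 − (1 − 0.740818)(1 − 0.885148) = 0.9702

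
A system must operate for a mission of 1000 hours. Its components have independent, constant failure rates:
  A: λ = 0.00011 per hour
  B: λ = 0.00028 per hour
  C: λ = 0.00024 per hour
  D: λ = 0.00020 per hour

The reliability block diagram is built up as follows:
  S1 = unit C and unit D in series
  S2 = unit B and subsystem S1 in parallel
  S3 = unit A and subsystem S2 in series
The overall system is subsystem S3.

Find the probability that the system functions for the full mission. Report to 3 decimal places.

0.818

R(A) = exp(−0.00011 × 1000) = 0.89583
R(B) = exp(−0.00028 × 1000) = 0.75578
R(C) = exp(−0.00024 × 1000) = 0.78663
R(D) = exp(−0.00020 × 1000) = 0.81873
Series (C and D): 0.78663 × 0.81873 = 0.64404
Parallel (B and [0.64404]): 1 − (1 − 0.75578)(1 − 0.64404) = 0.91307
Series (A and [0.91307]): 0.89583 × 0.91307 = 0.818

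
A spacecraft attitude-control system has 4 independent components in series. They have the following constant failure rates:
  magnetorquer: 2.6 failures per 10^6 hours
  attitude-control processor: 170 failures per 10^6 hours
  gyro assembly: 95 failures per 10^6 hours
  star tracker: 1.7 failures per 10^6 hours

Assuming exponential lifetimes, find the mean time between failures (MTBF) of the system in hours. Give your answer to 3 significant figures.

Series of exponential components: λ_sys = Σ λ_i
λ_sys = 0.0000026 + 0.00017 + 0.000095 + 0.0000017 = 2.6930e-04 /h
MTBF = 1 / λ_sys = 3710 h

3710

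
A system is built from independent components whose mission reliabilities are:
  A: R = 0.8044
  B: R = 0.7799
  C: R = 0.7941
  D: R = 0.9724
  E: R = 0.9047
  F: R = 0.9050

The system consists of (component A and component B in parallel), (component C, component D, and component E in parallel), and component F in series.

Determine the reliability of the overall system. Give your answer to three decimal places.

0.866

Parallel (A and B): 1 − (1 − 0.80440)(1 − 0.77990) = 0.95695
Parallel (C, D, and E): 1 − (1 − 0.79410)(1 − 0.97240)(1 − 0.90470) = 0.99946
Series ([0.95695], [0.99946], and F): 0.95695 × 0.99946 × 0.90500 = 0.866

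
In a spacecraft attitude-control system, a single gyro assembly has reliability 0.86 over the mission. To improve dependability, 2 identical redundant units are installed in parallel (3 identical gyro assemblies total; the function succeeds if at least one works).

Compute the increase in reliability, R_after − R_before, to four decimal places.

R_before = 0.86
R_after = 1 − (1 − 0.86)^3 = 0.9973
ΔR = 0.9973 − 0.86 = 0.1373

0.1373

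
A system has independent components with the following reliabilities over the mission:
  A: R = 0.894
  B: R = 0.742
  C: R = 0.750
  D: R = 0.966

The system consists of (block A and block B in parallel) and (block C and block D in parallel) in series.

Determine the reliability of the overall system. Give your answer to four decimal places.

0.9644

Parallel (A and B): 1 − (1 − 0.894000)(1 − 0.742000) = 0.972652
Parallel (C and D): 1 − (1 − 0.750000)(1 − 0.966000) = 0.991500
Series ([0.972652] and [0.991500]): 0.972652 × 0.991500 = 0.9644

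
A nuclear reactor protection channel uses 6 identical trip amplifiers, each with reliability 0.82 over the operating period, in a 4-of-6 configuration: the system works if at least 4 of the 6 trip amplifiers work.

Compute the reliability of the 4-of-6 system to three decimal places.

0.924

R = Σ_{i=4}^{6} C(6,i) p^i (1−p)^{6−i} with p = 0.82
C(6,4)·0.82^4·0.18^2 = 0.21973
C(6,5)·0.82^5·0.18^1 = 0.40040
C(6,6)·0.82^6·0.18^0 = 0.30401
Sum = 0.924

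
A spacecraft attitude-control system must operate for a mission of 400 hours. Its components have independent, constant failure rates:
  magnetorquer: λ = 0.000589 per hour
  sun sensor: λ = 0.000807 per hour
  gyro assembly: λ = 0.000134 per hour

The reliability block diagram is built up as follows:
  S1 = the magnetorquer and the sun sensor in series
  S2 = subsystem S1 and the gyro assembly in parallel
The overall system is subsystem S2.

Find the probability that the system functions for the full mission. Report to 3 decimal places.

R(magnetorquer) = exp(−0.000589 × 400) = 0.79010
R(sun sensor) = exp(−0.000807 × 400) = 0.72412
R(gyro assembly) = exp(−0.000134 × 400) = 0.94781
Series (magnetorquer and sun sensor): 0.79010 × 0.72412 = 0.57213
Parallel ([0.57213] and gyro assembly): 1 − (1 − 0.57213)(1 − 0.94781) = 0.978

0.978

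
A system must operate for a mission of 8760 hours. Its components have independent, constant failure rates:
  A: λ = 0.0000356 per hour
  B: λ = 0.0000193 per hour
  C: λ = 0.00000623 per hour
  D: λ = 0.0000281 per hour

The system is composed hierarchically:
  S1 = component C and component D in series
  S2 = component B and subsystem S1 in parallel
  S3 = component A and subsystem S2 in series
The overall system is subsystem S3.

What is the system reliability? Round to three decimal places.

0.703

R(A) = exp(−0.0000356 × 8760) = 0.73209
R(B) = exp(−0.0000193 × 8760) = 0.84445
R(C) = exp(−0.00000623 × 8760) = 0.94689
R(D) = exp(−0.0000281 × 8760) = 0.78180
Series (C and D): 0.94689 × 0.78180 = 0.74028
Parallel (B and [0.74028]): 1 − (1 − 0.84445)(1 − 0.74028) = 0.95960
Series (A and [0.95960]): 0.73209 × 0.95960 = 0.703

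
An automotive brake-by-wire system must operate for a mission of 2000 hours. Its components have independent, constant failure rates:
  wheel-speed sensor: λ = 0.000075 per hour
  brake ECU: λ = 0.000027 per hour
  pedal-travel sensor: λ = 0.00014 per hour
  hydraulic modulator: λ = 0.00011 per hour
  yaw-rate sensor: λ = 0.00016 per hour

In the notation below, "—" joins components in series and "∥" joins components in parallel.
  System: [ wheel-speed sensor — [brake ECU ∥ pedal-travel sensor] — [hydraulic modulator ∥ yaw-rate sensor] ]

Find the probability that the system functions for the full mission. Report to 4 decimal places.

R(wheel-speed sensor) = exp(−0.000075 × 2000) = 0.860708
R(brake ECU) = exp(−0.000027 × 2000) = 0.947432
R(pedal-travel sensor) = exp(−0.00014 × 2000) = 0.755784
R(hydraulic modulator) = exp(−0.00011 × 2000) = 0.802519
R(yaw-rate sensor) = exp(−0.00016 × 2000) = 0.726149
Parallel (brake ECU and pedal-travel sensor): 1 − (1 − 0.947432)(1 − 0.755784) = 0.987162
Parallel (hydraulic modulator and yaw-rate sensor): 1 − (1 − 0.802519)(1 − 0.726149) = 0.945920
Series (wheel-speed sensor, [0.987162], and [0.945920]): 0.860708 × 0.987162 × 0.945920 = 0.8037

0.8037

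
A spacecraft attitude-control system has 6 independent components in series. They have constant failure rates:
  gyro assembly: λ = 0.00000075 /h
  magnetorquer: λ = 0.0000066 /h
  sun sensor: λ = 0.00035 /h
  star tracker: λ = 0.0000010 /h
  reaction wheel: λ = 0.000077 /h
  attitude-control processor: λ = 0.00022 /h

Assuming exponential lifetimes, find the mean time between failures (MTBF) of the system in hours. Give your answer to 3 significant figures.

Series of exponential components: λ_sys = Σ λ_i
λ_sys = 0.00000075 + 0.0000066 + 0.00035 + 0.0000010 + 0.000077 + 0.00022 = 6.5535e-04 /h
MTBF = 1 / λ_sys = 1530 h

1530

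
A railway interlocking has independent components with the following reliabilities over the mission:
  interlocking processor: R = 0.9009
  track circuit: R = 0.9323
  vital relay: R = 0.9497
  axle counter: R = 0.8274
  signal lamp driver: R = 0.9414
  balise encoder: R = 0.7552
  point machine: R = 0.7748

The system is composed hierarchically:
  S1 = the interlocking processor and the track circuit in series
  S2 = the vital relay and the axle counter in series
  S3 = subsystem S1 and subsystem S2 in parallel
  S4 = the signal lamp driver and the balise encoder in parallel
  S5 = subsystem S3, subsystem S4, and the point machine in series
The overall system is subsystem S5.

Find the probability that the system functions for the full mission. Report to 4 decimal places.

Series (interlocking processor and track circuit): 0.900900 × 0.932300 = 0.839909
Series (vital relay and axle counter): 0.949700 × 0.827400 = 0.785782
Parallel ([0.839909] and [0.785782]): 1 − (1 − 0.839909)(1 − 0.785782) = 0.965706
Parallel (signal lamp driver and balise encoder): 1 − (1 − 0.941400)(1 − 0.755200) = 0.985655
Series ([0.965706], [0.985655], and point machine): 0.965706 × 0.985655 × 0.774800 = 0.7375

0.7375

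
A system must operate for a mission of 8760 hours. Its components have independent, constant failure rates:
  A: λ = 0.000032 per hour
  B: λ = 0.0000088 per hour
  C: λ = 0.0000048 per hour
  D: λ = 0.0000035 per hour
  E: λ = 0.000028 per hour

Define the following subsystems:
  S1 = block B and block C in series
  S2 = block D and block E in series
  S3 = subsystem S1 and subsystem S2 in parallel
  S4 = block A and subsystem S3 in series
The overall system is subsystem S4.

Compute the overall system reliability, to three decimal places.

0.735

R(A) = exp(−0.000032 × 8760) = 0.75554
R(B) = exp(−0.0000088 × 8760) = 0.92581
R(C) = exp(−0.0000048 × 8760) = 0.95882
R(D) = exp(−0.0000035 × 8760) = 0.96981
R(E) = exp(−0.000028 × 8760) = 0.78249
Series (B and C): 0.92581 × 0.95882 = 0.88769
Series (D and E): 0.96981 × 0.78249 = 0.75887
Parallel ([0.88769] and [0.75887]): 1 − (1 − 0.88769)(1 − 0.75887) = 0.97292
Series (A and [0.97292]): 0.75554 × 0.97292 = 0.735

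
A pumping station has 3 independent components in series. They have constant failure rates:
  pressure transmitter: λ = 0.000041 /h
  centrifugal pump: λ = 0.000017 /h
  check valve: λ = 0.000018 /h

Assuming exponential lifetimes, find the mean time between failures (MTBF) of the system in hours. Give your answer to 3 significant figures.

13200

Series of exponential components: λ_sys = Σ λ_i
λ_sys = 0.000041 + 0.000017 + 0.000018 = 7.6000e-05 /h
MTBF = 1 / λ_sys = 13200 h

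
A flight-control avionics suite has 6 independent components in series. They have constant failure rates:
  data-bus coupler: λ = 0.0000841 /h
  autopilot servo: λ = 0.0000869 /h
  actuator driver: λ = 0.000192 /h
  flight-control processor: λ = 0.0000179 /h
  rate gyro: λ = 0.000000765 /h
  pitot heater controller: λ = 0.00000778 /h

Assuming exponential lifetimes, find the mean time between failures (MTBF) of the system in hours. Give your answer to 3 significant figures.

2570

Series of exponential components: λ_sys = Σ λ_i
λ_sys = 0.0000841 + 0.0000869 + 0.000192 + 0.0000179 + 0.000000765 + 0.00000778 = 3.8944e-04 /h
MTBF = 1 / λ_sys = 2570 h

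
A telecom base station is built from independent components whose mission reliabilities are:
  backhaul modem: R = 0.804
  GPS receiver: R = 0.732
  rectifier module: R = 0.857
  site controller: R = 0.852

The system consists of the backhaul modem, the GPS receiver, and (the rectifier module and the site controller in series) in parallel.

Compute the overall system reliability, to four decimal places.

Series (rectifier module and site controller): 0.857000 × 0.852000 = 0.730164
Parallel (backhaul modem, GPS receiver, and [0.730164]): 1 − (1 − 0.804000)(1 − 0.732000)(1 − 0.730164) = 0.9858

0.9858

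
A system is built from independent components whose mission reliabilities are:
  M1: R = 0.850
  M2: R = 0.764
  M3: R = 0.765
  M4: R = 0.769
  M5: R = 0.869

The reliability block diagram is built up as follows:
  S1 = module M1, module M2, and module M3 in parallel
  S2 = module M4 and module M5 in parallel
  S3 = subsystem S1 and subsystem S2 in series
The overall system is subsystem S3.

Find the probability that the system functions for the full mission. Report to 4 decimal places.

0.9617

Parallel (M1, M2, and M3): 1 − (1 − 0.850000)(1 − 0.764000)(1 − 0.765000) = 0.991681
Parallel (M4 and M5): 1 − (1 − 0.769000)(1 − 0.869000) = 0.969739
Series ([0.991681] and [0.969739]): 0.991681 × 0.969739 = 0.9617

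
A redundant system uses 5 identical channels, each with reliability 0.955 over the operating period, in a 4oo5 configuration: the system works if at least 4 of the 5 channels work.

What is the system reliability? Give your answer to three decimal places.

R = Σ_{i=4}^{5} C(5,i) p^i (1−p)^{5−i} with p = 0.955
C(5,4)·0.955^4·0.045^1 = 0.18715
C(5,5)·0.955^5·0.045^0 = 0.79436
Sum = 0.982

0.982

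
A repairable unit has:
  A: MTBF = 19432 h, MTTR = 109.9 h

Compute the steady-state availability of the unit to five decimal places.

0.99438

A(A) = MTBF/(MTBF+MTTR) = 19432/(19432+109.9) = 0.99438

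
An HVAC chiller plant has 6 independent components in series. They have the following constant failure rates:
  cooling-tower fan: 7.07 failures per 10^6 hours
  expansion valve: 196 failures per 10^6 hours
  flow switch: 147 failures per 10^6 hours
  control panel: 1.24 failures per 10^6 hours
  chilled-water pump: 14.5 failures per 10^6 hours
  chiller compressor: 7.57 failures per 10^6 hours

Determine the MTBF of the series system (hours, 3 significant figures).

2680

Series of exponential components: λ_sys = Σ λ_i
λ_sys = 0.00000707 + 0.000196 + 0.000147 + 0.00000124 + 0.0000145 + 0.00000757 = 3.7338e-04 /h
MTBF = 1 / λ_sys = 2680 h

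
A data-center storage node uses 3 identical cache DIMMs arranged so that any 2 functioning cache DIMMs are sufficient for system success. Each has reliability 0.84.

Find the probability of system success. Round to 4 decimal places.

0.9314

R = Σ_{i=2}^{3} C(3,i) p^i (1−p)^{3−i} with p = 0.84
C(3,2)·0.84^2·0.16^1 = 0.338688
C(3,3)·0.84^3·0.16^0 = 0.592704
Sum = 0.9314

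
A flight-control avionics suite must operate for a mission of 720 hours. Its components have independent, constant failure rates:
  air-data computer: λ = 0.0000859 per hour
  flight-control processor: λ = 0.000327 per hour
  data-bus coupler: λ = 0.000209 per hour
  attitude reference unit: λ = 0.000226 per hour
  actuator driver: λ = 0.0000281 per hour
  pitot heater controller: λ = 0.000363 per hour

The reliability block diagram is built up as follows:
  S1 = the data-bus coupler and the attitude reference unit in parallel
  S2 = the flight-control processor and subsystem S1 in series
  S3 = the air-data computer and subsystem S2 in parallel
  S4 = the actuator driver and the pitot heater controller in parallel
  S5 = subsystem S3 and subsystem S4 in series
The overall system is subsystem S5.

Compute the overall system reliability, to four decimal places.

0.9819

R(air-data computer) = exp(−0.0000859 × 720) = 0.940026
R(flight-control processor) = exp(−0.000327 × 720) = 0.790223
R(data-bus coupler) = exp(−0.000209 × 720) = 0.860295
R(attitude reference unit) = exp(−0.000226 × 720) = 0.849829
R(actuator driver) = exp(−0.0000281 × 720) = 0.979971
R(pitot heater controller) = exp(−0.000363 × 720) = 0.770004
Parallel (data-bus coupler and attitude reference unit): 1 − (1 − 0.860295)(1 − 0.849829) = 0.979020
Series (flight-control processor and [0.979020]): 0.790223 × 0.979020 = 0.773644
Parallel (air-data computer and [0.773644]): 1 − (1 − 0.940026)(1 − 0.773644) = 0.986425
Parallel (actuator driver and pitot heater controller): 1 − (1 − 0.979971)(1 − 0.770004) = 0.995393
Series ([0.986425] and [0.995393]): 0.986425 × 0.995393 = 0.9819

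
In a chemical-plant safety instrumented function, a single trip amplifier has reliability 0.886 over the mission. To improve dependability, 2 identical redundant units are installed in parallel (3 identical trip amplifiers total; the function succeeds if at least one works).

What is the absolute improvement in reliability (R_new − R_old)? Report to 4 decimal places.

R_before = 0.886
R_after = 1 − (1 − 0.886)^3 = 0.9985
ΔR = 0.9985 − 0.886 = 0.1125

0.1125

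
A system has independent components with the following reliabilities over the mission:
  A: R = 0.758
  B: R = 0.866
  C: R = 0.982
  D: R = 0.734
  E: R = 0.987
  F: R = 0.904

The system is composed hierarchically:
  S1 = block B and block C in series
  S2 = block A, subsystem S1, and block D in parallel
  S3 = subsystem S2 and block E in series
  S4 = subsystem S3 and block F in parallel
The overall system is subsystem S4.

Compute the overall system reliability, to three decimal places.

Series (B and C): 0.86600 × 0.98200 = 0.85041
Parallel (A, [0.85041], and D): 1 − (1 − 0.75800)(1 − 0.85041)(1 − 0.73400) = 0.99037
Series ([0.99037] and E): 0.99037 × 0.98700 = 0.97750
Parallel ([0.97750] and F): 1 − (1 − 0.97750)(1 − 0.90400) = 0.998

0.998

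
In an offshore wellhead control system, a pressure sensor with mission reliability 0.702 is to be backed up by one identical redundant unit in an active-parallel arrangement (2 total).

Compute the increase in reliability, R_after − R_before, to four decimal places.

R_before = 0.702
R_after = 1 − (1 − 0.702)^2 = 0.9112
ΔR = 0.9112 − 0.702 = 0.2092

0.2092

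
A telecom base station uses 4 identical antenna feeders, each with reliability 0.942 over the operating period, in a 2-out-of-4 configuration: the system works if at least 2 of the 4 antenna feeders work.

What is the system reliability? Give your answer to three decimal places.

R = Σ_{i=2}^{4} C(4,i) p^i (1−p)^{4−i} with p = 0.942
C(4,2)·0.942^2·0.058^2 = 0.01791
C(4,3)·0.942^3·0.058^1 = 0.19393
C(4,4)·0.942^4·0.058^0 = 0.78741
Sum = 0.999

0.999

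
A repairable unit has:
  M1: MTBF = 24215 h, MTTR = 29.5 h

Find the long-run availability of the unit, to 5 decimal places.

A(M1) = MTBF/(MTBF+MTTR) = 24215/(24215+29.5) = 0.99878

0.99878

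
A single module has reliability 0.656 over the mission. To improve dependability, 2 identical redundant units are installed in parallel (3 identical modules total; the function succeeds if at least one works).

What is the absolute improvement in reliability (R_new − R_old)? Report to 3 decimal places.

0.303

R_before = 0.656
R_after = 1 − (1 − 0.656)^3 = 0.959
ΔR = 0.959 − 0.656 = 0.303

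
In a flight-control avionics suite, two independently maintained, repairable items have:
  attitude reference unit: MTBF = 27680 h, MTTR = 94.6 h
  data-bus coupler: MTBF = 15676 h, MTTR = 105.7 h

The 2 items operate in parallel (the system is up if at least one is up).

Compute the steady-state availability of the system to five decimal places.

0.99998

A(attitude reference unit) = MTBF/(MTBF+MTTR) = 27680/(27680+94.6) = 0.996594
A(data-bus coupler) = MTBF/(MTBF+MTTR) = 15676/(15676+105.7) = 0.993302
Parallel availability: 1 − (1 − 0.996594)(1 − 0.993302) = 0.99998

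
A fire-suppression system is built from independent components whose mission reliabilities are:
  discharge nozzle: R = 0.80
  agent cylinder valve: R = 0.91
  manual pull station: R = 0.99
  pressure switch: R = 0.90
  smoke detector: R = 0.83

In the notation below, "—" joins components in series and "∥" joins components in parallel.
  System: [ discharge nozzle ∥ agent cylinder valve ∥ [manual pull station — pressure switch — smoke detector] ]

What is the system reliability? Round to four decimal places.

Series (manual pull station, pressure switch, and smoke detector): 0.990000 × 0.900000 × 0.830000 = 0.739530
Parallel (discharge nozzle, agent cylinder valve, and [0.739530]): 1 − (1 − 0.800000)(1 − 0.910000)(1 − 0.739530) = 0.9953

0.9953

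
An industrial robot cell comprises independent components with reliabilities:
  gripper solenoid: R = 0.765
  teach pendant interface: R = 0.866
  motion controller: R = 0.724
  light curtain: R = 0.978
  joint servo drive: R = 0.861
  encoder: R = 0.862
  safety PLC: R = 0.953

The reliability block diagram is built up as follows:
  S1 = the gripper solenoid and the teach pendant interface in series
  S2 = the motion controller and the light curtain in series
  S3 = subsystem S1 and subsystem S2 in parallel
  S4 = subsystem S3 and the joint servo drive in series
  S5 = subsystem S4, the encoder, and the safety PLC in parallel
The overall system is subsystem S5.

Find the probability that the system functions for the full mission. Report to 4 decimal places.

Series (gripper solenoid and teach pendant interface): 0.765000 × 0.866000 = 0.662490
Series (motion controller and light curtain): 0.724000 × 0.978000 = 0.708072
Parallel ([0.662490] and [0.708072]): 1 − (1 − 0.662490)(1 − 0.708072) = 0.901471
Series ([0.901471] and joint servo drive): 0.901471 × 0.861000 = 0.776167
Parallel ([0.776167], encoder, and safety PLC): 1 − (1 − 0.776167)(1 − 0.862000)(1 − 0.953000) = 0.9985

0.9985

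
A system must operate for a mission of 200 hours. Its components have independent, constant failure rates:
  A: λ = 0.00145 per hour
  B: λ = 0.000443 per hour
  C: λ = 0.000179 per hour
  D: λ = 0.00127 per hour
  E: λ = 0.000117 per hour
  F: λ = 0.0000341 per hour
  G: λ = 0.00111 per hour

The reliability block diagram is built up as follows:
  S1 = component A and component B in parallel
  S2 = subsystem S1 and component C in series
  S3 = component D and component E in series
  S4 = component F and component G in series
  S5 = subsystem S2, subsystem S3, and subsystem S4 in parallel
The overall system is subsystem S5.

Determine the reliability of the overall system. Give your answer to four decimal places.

R(A) = exp(−0.00145 × 200) = 0.748264
R(B) = exp(−0.000443 × 200) = 0.915212
R(C) = exp(−0.000179 × 200) = 0.964833
R(D) = exp(−0.00127 × 200) = 0.775692
R(E) = exp(−0.000117 × 200) = 0.976872
R(F) = exp(−0.0000341 × 200) = 0.993203
R(G) = exp(−0.00111 × 200) = 0.800915
Parallel (A and B): 1 − (1 − 0.748264)(1 − 0.915212) = 0.978656
Series ([0.978656] and C): 0.978656 × 0.964833 = 0.944240
Series (D and E): 0.775692 × 0.976872 = 0.757752
Series (F and G): 0.993203 × 0.800915 = 0.795471
Parallel ([0.944240], [0.757752], and [0.795471]): 1 − (1 − 0.944240)(1 − 0.757752)(1 − 0.795471) = 0.9972

0.9972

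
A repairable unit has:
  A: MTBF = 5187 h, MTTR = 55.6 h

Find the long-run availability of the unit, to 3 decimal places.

0.989

A(A) = MTBF/(MTBF+MTTR) = 5187/(5187+55.6) = 0.989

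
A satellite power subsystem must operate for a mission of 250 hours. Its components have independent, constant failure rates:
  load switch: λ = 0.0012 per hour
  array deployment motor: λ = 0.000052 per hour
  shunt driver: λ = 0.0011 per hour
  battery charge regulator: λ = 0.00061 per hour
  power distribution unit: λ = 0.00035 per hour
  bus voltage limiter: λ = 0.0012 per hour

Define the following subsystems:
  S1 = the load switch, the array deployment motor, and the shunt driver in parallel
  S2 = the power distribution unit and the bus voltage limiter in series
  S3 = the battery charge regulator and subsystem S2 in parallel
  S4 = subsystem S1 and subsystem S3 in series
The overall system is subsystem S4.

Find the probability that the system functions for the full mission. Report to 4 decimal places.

R(load switch) = exp(−0.0012 × 250) = 0.740818
R(array deployment motor) = exp(−0.000052 × 250) = 0.987084
R(shunt driver) = exp(−0.0011 × 250) = 0.759572
R(battery charge regulator) = exp(−0.00061 × 250) = 0.858559
R(power distribution unit) = exp(−0.00035 × 250) = 0.916219
R(bus voltage limiter) = exp(−0.0012 × 250) = 0.740818
Parallel (load switch, array deployment motor, and shunt driver): 1 − (1 − 0.740818)(1 − 0.987084)(1 − 0.759572) = 0.999195
Series (power distribution unit and bus voltage limiter): 0.916219 × 0.740818 = 0.678752
Parallel (battery charge regulator and [0.678752]): 1 − (1 − 0.858559)(1 − 0.678752) = 0.954562
Series ([0.999195] and [0.954562]): 0.999195 × 0.954562 = 0.9538

0.9538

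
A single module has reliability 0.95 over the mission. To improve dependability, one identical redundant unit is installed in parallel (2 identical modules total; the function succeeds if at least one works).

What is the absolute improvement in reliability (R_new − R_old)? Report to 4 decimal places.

0.0475

R_before = 0.95
R_after = 1 − (1 − 0.95)^2 = 0.9975
ΔR = 0.9975 − 0.95 = 0.0475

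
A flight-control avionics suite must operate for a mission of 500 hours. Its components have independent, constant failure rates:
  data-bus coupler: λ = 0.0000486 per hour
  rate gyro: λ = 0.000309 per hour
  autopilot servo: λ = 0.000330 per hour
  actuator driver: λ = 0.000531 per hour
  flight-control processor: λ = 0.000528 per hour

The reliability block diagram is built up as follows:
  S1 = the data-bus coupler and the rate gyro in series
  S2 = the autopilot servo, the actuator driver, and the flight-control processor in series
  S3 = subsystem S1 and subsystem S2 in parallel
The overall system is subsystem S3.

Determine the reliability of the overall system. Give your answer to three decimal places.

R(data-bus coupler) = exp(−0.0000486 × 500) = 0.97599
R(rate gyro) = exp(−0.000309 × 500) = 0.85684
R(autopilot servo) = exp(−0.000330 × 500) = 0.84789
R(actuator driver) = exp(−0.000531 × 500) = 0.76682
R(flight-control processor) = exp(−0.000528 × 500) = 0.76797
Series (data-bus coupler and rate gyro): 0.97599 × 0.85684 = 0.83627
Series (autopilot servo, actuator driver, and flight-control processor): 0.84789 × 0.76682 × 0.76797 = 0.49932
Parallel ([0.83627] and [0.49932]): 1 − (1 − 0.83627)(1 − 0.49932) = 0.918

0.918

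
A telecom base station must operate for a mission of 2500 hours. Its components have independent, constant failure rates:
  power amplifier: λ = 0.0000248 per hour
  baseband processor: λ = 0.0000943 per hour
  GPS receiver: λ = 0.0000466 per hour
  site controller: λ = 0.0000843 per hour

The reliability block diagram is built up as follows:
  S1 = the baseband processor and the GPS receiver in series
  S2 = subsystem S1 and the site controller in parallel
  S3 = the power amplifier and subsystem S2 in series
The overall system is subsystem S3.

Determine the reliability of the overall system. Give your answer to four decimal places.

R(power amplifier) = exp(−0.0000248 × 2500) = 0.939883
R(baseband processor) = exp(−0.0000943 × 2500) = 0.789978
R(GPS receiver) = exp(−0.0000466 × 2500) = 0.890030
R(site controller) = exp(−0.0000843 × 2500) = 0.809977
Series (baseband processor and GPS receiver): 0.789978 × 0.890030 = 0.703104
Parallel ([0.703104] and site controller): 1 − (1 − 0.703104)(1 − 0.809977) = 0.943583
Series (power amplifier and [0.943583]): 0.939883 × 0.943583 = 0.8869

0.8869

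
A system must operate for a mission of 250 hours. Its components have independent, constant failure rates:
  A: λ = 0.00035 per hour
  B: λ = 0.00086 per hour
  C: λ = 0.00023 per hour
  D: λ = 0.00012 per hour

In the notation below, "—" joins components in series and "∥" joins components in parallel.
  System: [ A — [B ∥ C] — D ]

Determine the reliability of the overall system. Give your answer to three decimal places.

0.880

R(A) = exp(−0.00035 × 250) = 0.91622
R(B) = exp(−0.00086 × 250) = 0.80654
R(C) = exp(−0.00023 × 250) = 0.94412
R(D) = exp(−0.00012 × 250) = 0.97045
Parallel (B and C): 1 − (1 − 0.80654)(1 − 0.94412) = 0.98919
Series (A, [0.98919], and D): 0.91622 × 0.98919 × 0.97045 = 0.880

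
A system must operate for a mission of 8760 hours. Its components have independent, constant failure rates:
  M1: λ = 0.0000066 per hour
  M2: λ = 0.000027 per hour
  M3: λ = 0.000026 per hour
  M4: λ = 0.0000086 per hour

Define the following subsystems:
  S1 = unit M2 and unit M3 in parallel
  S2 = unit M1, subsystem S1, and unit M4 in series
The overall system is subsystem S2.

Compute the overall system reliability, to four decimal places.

0.8378

R(M1) = exp(−0.0000066 × 8760) = 0.943824
R(M2) = exp(−0.000027 × 8760) = 0.789370
R(M3) = exp(−0.000026 × 8760) = 0.796315
R(M4) = exp(−0.0000086 × 8760) = 0.927432
Parallel (M2 and M3): 1 − (1 − 0.789370)(1 − 0.796315) = 0.957098
Series (M1, [0.957098], and M4): 0.943824 × 0.957098 × 0.927432 = 0.8378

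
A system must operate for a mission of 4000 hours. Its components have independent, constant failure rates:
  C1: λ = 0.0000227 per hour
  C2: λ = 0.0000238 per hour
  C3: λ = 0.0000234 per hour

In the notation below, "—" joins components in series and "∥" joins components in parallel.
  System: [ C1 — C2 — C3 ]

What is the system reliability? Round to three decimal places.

R(C1) = exp(−0.0000227 × 4000) = 0.91320
R(C2) = exp(−0.0000238 × 4000) = 0.90919
R(C3) = exp(−0.0000234 × 4000) = 0.91065
Series (C1, C2, and C3): 0.91320 × 0.90919 × 0.91065 = 0.756

0.756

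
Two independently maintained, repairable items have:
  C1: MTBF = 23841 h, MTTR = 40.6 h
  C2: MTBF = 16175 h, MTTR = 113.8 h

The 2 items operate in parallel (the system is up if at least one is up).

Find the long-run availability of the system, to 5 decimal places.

0.99999

A(C1) = MTBF/(MTBF+MTTR) = 23841/(23841+40.6) = 0.998300
A(C2) = MTBF/(MTBF+MTTR) = 16175/(16175+113.8) = 0.993014
Parallel availability: 1 − (1 − 0.998300)(1 − 0.993014) = 0.99999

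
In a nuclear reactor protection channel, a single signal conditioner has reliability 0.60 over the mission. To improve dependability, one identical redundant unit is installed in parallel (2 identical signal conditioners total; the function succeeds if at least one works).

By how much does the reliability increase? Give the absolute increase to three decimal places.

R_before = 0.60
R_after = 1 − (1 − 0.60)^2 = 0.840
ΔR = 0.840 − 0.60 = 0.240

0.240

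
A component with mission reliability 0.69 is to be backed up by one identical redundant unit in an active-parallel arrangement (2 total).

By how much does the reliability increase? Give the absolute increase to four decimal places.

R_before = 0.69
R_after = 1 − (1 − 0.69)^2 = 0.9039
ΔR = 0.9039 − 0.69 = 0.2139

0.2139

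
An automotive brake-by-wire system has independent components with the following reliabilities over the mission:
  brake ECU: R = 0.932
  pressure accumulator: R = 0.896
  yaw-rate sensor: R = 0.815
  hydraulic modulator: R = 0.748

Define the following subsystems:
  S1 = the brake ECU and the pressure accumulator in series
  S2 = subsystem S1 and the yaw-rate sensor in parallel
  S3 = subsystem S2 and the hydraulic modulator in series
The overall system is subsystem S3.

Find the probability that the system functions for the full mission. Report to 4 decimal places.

0.7252

Series (brake ECU and pressure accumulator): 0.932000 × 0.896000 = 0.835072
Parallel ([0.835072] and yaw-rate sensor): 1 − (1 − 0.835072)(1 − 0.815000) = 0.969488
Series ([0.969488] and hydraulic modulator): 0.969488 × 0.748000 = 0.7252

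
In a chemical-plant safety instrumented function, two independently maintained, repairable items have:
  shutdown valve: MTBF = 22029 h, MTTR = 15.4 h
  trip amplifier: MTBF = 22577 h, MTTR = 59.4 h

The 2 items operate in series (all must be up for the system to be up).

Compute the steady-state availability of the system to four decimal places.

A(shutdown valve) = MTBF/(MTBF+MTTR) = 22029/(22029+15.4) = 0.999301
A(trip amplifier) = MTBF/(MTBF+MTTR) = 22577/(22577+59.4) = 0.997376
Series availability: 0.999301 × 0.997376 = 0.9967

0.9967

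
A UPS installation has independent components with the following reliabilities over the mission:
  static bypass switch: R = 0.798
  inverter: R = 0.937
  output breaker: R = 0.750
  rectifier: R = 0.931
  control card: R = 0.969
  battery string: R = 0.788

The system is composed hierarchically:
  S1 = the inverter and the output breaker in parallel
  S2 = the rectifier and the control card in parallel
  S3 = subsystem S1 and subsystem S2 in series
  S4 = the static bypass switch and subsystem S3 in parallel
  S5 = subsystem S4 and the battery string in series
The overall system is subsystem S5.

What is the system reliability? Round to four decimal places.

0.7852

Parallel (inverter and output breaker): 1 − (1 − 0.937000)(1 − 0.750000) = 0.984250
Parallel (rectifier and control card): 1 − (1 − 0.931000)(1 − 0.969000) = 0.997861
Series ([0.984250] and [0.997861]): 0.984250 × 0.997861 = 0.982145
Parallel (static bypass switch and [0.982145]): 1 − (1 − 0.798000)(1 − 0.982145) = 0.996393
Series ([0.996393] and battery string): 0.996393 × 0.788000 = 0.7852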